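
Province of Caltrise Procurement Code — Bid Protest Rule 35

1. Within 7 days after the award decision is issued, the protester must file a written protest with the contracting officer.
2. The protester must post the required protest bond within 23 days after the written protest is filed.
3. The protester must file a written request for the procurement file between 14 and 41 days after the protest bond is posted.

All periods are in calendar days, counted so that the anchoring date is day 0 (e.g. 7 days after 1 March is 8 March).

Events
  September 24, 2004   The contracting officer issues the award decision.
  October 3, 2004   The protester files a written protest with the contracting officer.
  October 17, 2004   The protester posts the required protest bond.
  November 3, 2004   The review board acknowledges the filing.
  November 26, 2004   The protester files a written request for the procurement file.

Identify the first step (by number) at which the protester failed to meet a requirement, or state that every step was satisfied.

Step 1

Step 1 — counting 7 days from September 24, 2004 (when the award decision is issued) gives a deadline of October 1, 2004; not done until October 3, 2004, 2 days after the deadline.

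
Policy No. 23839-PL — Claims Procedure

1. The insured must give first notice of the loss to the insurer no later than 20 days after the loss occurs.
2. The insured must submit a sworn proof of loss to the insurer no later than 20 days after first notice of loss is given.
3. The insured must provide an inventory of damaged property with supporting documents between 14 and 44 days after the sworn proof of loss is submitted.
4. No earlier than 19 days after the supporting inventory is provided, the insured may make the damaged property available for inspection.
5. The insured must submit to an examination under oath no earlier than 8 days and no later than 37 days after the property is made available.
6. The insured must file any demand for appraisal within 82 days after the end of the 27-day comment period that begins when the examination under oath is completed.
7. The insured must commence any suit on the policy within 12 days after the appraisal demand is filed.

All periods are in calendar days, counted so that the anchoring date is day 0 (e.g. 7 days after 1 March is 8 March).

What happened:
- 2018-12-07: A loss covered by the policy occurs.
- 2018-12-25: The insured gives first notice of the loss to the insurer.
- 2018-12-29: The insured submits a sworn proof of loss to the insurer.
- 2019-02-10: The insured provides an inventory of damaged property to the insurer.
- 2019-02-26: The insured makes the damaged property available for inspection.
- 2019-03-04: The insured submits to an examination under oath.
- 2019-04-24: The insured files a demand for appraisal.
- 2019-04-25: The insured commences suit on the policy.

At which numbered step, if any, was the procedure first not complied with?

(1) due by 2018-12-07 + 20 days = 2018-12-27; completed 2018-12-25, before the deadline.
(2) due by 2018-12-25 + 20 days = 2019-01-14; done 2018-12-29 — timely.
(3) the permitted window runs from 2018-12-29 + 14 = 2019-01-12 to 2018-12-29 + 44 = 2019-02-11; done 2019-02-10 — within the window.
(4) permitted from 2019-02-10 + 19 days = 2019-03-01 onward; done 2019-02-26 — 3 days too early.

Step 4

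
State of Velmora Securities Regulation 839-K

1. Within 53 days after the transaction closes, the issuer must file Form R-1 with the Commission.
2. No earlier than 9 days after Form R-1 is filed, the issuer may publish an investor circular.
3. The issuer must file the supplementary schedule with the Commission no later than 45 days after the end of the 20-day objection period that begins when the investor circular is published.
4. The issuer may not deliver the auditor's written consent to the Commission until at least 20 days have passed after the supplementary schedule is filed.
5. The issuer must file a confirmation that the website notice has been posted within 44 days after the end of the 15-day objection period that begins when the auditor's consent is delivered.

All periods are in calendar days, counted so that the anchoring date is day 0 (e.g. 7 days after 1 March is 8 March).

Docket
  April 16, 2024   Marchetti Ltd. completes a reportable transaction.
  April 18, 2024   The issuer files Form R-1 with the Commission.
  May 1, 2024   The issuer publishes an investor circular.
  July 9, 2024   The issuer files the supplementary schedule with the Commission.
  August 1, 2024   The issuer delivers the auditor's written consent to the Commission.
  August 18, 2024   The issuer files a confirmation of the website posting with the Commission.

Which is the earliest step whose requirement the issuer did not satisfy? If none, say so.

Step 3

Step 1: 53 days after April 16, 2024 (when the transaction closes) is June 8, 2024; done April 18, 2024 — timely.
Step 2: the earliest permitted date is 9 days after April 18, 2024 (when Form R-1 is filed), i.e. April 27, 2024; done May 1, 2024 — permitted.
Step 3: 45 days after May 21, 2024 (end of the 20-day objection period, which began when the investor circular is published on May 1, 2024) is July 5, 2024; not done until July 9, 2024, 4 days after the deadline.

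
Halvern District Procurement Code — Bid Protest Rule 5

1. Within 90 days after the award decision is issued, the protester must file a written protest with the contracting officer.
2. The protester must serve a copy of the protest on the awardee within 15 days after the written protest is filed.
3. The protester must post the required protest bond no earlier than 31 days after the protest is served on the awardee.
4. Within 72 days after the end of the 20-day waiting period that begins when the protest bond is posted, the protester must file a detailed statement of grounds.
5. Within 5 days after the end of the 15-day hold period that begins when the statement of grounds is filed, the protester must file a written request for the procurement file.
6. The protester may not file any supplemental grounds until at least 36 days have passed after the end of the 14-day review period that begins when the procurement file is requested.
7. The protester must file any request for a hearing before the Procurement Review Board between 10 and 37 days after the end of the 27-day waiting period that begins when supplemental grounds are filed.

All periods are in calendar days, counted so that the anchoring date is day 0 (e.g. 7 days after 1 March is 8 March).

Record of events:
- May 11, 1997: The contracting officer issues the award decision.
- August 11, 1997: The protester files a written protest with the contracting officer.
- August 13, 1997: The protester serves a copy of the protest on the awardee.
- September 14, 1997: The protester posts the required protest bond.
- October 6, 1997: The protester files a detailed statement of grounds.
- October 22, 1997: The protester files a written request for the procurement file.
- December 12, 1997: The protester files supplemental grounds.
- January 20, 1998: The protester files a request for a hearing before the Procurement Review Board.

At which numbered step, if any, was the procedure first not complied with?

Step 1

Step 1: 90 days after May 11, 1997 (when the award decision is issued) is August 9, 1997; August 11, 1997 misses that deadline by 2 days.
The procedure was therefore not followed at step 1.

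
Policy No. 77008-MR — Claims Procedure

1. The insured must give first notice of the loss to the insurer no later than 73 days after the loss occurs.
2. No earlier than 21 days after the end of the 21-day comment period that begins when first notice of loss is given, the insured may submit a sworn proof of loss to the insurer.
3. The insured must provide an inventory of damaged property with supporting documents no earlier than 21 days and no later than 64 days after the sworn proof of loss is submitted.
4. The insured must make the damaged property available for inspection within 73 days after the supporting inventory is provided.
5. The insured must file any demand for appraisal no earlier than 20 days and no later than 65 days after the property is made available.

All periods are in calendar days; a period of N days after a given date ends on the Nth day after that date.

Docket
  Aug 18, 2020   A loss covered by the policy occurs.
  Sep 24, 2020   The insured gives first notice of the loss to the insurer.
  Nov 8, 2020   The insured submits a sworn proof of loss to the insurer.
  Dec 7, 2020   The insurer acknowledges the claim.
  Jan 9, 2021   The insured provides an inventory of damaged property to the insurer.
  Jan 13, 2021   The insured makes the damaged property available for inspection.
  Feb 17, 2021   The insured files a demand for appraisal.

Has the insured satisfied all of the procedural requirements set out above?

Yes

Step 1: 73 days after Aug 18, 2020 (when the loss occurs) is Oct 30, 2020; completed Sep 24, 2020, before the deadline.
Step 2: the earliest permitted date is 21 days after Oct 15, 2020 (end of the 21-day comment period, which began when first notice of loss is given on Sep 24, 2020), i.e. Nov 5, 2020; done Nov 8, 2020, after the minimum wait.
Step 3: the window is 21–64 days after Nov 8, 2020 (when the sworn proof of loss is submitted), so Nov 29, 2020 through Jan 11, 2021; done Jan 9, 2021, which is between those dates.
Step 4: 73 days after Jan 9, 2021 (when the supporting inventory is provided) is Mar 23, 2021; done Jan 13, 2021 — timely.
Step 5: the window is 20–65 days after Jan 13, 2021 (when the property is made available), so Feb 2, 2021 through Mar 19, 2021; done Feb 17, 2021 — within the window.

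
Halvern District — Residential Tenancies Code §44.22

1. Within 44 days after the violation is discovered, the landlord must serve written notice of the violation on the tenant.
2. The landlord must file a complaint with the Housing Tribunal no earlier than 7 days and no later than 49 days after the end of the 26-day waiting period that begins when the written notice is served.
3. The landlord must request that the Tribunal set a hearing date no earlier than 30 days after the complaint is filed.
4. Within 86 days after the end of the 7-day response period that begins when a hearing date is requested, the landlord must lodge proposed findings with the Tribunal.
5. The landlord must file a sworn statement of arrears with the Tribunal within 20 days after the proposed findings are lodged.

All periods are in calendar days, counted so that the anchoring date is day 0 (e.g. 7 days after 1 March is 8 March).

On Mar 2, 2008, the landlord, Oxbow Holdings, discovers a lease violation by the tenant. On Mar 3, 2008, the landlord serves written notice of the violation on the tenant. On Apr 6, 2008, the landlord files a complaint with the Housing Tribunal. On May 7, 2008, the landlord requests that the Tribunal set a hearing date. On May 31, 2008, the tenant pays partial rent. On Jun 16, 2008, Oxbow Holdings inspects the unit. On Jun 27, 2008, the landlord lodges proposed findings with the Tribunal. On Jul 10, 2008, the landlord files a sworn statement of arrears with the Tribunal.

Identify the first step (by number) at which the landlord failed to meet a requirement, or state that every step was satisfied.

Step 1 — counting 44 days from Mar 2, 2008 (when the violation is discovered) gives a deadline of Apr 15, 2008; Mar 3, 2008 is within that limit.
Step 2 — 7 and 49 days from Mar 29, 2008 (end of the 26-day waiting period, which began when the written notice is served on Mar 3, 2008) are Apr 5, 2008 and May 17, 2008 respectively; Apr 6, 2008 falls inside that range.
Step 3 — must wait 30 days from Apr 6, 2008 (when the complaint is filed), so not before May 6, 2008; done May 7, 2008, after the minimum wait.
Step 4 — counting 86 days from May 14, 2008 (end of the 7-day response period, which began when a hearing date is requested on May 7, 2008) gives a deadline of Aug 8, 2008; completed Jun 27, 2008, before the deadline.
Step 5 — counting 20 days from Jun 27, 2008 (when the proposed findings are lodged) gives a deadline of Jul 17, 2008; done Jul 10, 2008 — timely.

None — every step was satisfied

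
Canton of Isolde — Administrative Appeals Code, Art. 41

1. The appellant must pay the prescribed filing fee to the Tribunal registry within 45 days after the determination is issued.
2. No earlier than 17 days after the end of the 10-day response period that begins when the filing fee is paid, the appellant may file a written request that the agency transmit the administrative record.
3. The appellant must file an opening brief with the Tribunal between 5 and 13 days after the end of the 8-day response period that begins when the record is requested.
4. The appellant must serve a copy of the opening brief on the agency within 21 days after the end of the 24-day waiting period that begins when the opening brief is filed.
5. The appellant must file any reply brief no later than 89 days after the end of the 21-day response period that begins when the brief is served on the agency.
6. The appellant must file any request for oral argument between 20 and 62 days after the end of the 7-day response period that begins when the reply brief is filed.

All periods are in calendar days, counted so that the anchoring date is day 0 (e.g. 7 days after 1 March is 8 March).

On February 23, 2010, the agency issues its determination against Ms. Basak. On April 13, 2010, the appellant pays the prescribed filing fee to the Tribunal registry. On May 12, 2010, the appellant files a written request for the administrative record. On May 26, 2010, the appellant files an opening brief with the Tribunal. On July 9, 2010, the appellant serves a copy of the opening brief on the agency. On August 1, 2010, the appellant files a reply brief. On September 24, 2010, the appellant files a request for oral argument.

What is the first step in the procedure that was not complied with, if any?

(1) due by February 23, 2010 + 45 days = April 9, 2010; done April 13, 2010 — 4 days late.

Step 1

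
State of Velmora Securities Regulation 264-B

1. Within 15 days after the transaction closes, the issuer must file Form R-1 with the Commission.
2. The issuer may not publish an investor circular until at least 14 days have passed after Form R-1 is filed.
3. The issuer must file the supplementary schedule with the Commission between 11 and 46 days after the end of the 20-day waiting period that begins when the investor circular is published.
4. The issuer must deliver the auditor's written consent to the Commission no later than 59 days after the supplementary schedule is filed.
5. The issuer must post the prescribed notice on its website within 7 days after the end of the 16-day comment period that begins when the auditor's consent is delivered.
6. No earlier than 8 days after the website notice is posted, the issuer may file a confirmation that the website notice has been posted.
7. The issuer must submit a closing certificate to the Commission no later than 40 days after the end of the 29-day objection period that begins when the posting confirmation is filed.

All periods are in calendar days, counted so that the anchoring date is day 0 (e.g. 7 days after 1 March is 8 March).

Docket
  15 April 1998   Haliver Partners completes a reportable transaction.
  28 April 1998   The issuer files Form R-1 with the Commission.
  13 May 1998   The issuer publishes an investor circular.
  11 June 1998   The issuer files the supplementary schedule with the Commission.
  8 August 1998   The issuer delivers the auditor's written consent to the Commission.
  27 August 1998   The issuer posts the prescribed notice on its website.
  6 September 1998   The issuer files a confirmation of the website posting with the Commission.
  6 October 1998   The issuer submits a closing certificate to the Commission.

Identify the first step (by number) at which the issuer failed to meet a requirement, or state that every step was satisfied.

Step 3

(1) due by 15 April 1998 + 15 days = 30 April 1998; 28 April 1998 is within that limit.
(2) permitted from 28 April 1998 + 14 days = 12 May 1998 onward; 13 May 1998 is on or after that date.
(3) the permitted window runs from 2 June 1998 + 11 = 13 June 1998 to 2 June 1998 + 46 = 18 July 1998; 11 June 1998 is 2 days too early.
The analysis stops there.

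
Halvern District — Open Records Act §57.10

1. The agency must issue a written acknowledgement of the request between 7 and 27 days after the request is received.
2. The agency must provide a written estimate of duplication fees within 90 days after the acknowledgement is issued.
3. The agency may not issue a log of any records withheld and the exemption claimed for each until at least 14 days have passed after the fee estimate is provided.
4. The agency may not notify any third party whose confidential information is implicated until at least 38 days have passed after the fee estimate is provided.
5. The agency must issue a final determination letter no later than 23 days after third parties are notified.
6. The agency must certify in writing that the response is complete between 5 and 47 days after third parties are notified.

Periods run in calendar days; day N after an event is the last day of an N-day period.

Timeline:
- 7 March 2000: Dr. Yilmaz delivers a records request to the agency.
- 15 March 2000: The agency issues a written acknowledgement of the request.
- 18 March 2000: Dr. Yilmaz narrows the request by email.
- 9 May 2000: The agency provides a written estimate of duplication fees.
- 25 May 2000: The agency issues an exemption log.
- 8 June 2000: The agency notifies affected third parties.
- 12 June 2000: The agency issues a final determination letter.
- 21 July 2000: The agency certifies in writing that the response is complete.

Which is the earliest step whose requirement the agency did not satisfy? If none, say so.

Step 1 — 7 and 27 days from 7 March 2000 (when the request is received) are 14 March 2000 and 3 April 2000 respectively; 15 March 2000 falls inside that range.
Step 2 — counting 90 days from 15 March 2000 (when the acknowledgement is issued) gives a deadline of 13 June 2000; done 9 May 2000 — timely.
Step 3 — must wait 14 days from 9 May 2000 (when the fee estimate is provided), so not before 23 May 2000; done 25 May 2000 — permitted.
Step 4 — must wait 38 days from 9 May 2000 (when the fee estimate is provided), so not before 16 June 2000; 8 June 2000 is 8 days before the earliest permitted date.

Step 4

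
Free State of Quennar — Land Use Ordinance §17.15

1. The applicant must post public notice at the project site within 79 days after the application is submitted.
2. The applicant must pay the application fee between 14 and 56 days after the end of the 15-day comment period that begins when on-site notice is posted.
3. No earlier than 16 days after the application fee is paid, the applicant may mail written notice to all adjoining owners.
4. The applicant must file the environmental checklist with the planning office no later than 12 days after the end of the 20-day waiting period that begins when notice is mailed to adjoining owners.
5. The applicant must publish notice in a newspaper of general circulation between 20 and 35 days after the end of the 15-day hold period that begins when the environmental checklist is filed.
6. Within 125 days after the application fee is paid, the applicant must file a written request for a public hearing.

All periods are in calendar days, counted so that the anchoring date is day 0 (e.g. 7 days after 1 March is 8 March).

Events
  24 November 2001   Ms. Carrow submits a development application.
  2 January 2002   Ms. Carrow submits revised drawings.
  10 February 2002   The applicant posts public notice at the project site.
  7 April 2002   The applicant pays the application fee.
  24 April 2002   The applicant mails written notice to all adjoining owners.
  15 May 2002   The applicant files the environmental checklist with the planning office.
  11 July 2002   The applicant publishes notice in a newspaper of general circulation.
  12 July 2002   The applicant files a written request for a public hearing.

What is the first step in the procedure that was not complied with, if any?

Step 5

Step 1: 79 days after 24 November 2001 (when the application is submitted) is 11 February 2002; completed 10 February 2002, before the deadline.
Step 2: the window is 14–56 days after 25 February 2002 (end of the 15-day comment period, which began when on-site notice is posted on 10 February 2002), so 11 March 2002 through 22 April 2002; done 7 April 2002 — within the window.
Step 3: the earliest permitted date is 16 days after 7 April 2002 (when the application fee is paid), i.e. 23 April 2002; 24 April 2002 is on or after that date.
Step 4: 12 days after 14 May 2002 (end of the 20-day waiting period, which began when notice is mailed to adjoining owners on 24 April 2002) is 26 May 2002; completed 15 May 2002, before the deadline.
Step 5: the window is 20–35 days after 30 May 2002 (end of the 15-day hold period, which began when the environmental checklist is filed on 15 May 2002), so 19 June 2002 through 4 July 2002; 11 July 2002 is 7 days past the end of the window.
The analysis stops there.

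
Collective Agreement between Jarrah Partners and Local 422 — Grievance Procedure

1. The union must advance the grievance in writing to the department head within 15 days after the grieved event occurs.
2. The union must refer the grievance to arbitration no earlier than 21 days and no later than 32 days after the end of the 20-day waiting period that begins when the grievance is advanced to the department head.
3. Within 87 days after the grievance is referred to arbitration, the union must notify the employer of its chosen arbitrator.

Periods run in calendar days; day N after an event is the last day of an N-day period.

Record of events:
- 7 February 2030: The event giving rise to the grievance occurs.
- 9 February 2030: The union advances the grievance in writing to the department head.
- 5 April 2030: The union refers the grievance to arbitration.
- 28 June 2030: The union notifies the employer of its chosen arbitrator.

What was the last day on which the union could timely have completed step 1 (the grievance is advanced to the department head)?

22 February 2030

Step 1 runs from 7 February 2030, when the grieved event occurs. 15 days after 7 February 2030 is 22 February 2030.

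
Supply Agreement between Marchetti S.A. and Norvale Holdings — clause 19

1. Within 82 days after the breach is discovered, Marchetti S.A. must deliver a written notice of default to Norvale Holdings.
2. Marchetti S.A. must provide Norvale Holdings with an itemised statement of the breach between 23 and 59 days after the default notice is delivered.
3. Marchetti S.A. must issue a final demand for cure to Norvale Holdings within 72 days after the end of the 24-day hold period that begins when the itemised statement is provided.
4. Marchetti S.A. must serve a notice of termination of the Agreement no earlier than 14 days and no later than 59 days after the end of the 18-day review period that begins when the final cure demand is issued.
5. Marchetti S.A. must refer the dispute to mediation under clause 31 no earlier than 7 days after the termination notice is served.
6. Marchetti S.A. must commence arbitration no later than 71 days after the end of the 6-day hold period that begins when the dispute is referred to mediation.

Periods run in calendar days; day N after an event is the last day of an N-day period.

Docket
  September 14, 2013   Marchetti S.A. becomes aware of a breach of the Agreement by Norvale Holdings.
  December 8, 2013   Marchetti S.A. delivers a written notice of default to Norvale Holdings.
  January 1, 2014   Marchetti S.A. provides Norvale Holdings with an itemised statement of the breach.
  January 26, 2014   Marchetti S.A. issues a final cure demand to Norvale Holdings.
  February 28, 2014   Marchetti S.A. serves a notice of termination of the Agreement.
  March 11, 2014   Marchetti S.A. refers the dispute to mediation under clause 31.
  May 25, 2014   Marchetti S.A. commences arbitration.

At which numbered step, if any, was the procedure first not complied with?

Step 1

Step 1: 82 days after September 14, 2013 (when the breach is discovered) is December 5, 2013; not done until December 8, 2013, 3 days after the deadline.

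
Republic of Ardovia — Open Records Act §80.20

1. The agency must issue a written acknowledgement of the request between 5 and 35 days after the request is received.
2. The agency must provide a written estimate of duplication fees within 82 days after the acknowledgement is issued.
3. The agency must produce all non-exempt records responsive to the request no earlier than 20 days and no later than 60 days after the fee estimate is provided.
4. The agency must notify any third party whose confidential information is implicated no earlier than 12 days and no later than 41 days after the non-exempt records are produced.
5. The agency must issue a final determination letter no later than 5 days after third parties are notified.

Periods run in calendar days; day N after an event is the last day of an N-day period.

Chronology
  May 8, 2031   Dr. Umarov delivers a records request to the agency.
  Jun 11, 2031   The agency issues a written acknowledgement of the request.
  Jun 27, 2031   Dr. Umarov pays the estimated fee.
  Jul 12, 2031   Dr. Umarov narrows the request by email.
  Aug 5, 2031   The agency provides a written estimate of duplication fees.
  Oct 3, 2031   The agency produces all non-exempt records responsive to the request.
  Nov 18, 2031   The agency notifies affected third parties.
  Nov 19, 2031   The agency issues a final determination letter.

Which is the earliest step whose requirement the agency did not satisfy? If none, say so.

Step 1: the window is 5–35 days after May 8, 2031 (when the request is received), so May 13, 2031 through Jun 12, 2031; done Jun 11, 2031, which is between those dates.
Step 2: 82 days after Jun 11, 2031 (when the acknowledgement is issued) is Sep 1, 2031; Aug 5, 2031 is within that limit.
Step 3: the window is 20–60 days after Aug 5, 2031 (when the fee estimate is provided), so Aug 25, 2031 through Oct 4, 2031; done Oct 3, 2031 — within the window.
Step 4: the window is 12–41 days after Oct 3, 2031 (when the non-exempt records are produced), so Oct 15, 2031 through Nov 13, 2031; Nov 18, 2031 is 5 days past the end of the window.

Step 4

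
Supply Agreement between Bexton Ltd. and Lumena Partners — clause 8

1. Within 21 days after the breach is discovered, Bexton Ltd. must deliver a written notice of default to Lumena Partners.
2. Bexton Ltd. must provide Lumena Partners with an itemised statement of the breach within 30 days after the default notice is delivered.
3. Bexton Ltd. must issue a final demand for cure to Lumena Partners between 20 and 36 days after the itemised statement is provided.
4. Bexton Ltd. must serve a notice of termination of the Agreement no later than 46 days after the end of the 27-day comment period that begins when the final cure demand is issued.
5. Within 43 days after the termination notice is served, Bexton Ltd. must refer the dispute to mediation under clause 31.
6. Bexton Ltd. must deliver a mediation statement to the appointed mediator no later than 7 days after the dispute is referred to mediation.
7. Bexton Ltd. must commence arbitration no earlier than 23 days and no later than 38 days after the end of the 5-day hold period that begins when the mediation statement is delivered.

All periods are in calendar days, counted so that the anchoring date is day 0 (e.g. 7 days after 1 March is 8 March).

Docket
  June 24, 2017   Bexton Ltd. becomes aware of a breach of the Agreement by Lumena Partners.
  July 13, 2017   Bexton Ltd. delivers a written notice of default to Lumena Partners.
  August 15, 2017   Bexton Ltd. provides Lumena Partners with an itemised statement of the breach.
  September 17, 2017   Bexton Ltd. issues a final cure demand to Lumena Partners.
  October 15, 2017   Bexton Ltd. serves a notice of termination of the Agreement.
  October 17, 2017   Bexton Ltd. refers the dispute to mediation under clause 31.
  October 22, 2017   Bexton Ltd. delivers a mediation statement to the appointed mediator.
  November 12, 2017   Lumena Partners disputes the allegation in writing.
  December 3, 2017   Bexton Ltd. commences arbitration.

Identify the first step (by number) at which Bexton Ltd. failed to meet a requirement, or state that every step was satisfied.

Step 2

(1) due by June 24, 2017 + 21 days = July 15, 2017; July 13, 2017 is within that limit.
(2) due by July 13, 2017 + 30 days = August 12, 2017; done August 15, 2017 — 3 days late.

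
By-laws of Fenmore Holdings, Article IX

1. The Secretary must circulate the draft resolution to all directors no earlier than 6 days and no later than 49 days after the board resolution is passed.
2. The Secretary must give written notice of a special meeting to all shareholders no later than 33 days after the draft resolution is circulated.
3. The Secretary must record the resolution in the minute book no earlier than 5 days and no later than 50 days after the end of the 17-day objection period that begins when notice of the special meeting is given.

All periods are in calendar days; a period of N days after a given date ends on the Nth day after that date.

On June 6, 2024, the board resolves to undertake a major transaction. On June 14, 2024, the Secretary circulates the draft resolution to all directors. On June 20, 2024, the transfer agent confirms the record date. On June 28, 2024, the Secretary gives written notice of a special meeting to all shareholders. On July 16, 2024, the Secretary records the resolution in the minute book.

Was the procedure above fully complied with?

No

Step 1 — 6 and 49 days from June 6, 2024 (when the board resolution is passed) are June 12, 2024 and July 25, 2024 respectively; done June 14, 2024 — within the window.
Step 2 — counting 33 days from June 14, 2024 (when the draft resolution is circulated) gives a deadline of July 17, 2024; done June 28, 2024 — timely.
Step 3 — 5 and 50 days from July 15, 2024 (end of the 17-day objection period, which began when notice of the special meeting is given on June 28, 2024) are July 20, 2024 and September 3, 2024 respectively; done July 16, 2024 — 4 days before the window opened.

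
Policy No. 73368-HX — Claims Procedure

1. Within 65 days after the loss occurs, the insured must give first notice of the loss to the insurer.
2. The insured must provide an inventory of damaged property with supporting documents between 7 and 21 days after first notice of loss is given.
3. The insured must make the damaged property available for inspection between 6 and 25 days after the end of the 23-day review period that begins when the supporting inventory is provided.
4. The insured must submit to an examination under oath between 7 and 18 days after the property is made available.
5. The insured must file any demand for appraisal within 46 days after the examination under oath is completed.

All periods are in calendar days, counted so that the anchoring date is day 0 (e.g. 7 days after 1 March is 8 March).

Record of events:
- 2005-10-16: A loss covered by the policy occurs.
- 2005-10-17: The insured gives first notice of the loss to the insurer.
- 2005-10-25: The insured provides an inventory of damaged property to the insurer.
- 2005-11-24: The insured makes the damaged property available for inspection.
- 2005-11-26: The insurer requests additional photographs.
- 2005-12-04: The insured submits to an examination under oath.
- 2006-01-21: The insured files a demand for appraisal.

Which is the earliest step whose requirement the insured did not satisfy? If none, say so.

Step 1: 65 days after 2005-10-16 (when the loss occurs) is 2005-12-20; 2005-10-17 is within that limit.
Step 2: the window is 7–21 days after 2005-10-17 (when first notice of loss is given), so 2005-10-24 through 2005-11-07; done 2005-10-25 — within the window.
Step 3: the window is 6–25 days after 2005-11-17 (end of the 23-day review period, which began when the supporting inventory is provided on 2005-10-25), so 2005-11-23 through 2005-12-12; done 2005-11-24, which is between those dates.
Step 4: the window is 7–18 days after 2005-11-24 (when the property is made available), so 2005-12-01 through 2005-12-12; done 2005-12-04, which is between those dates.
Step 5: 46 days after 2005-12-04 (when the examination under oath is completed) is 2006-01-19; 2006-01-21 misses that deadline by 2 days.

Step 5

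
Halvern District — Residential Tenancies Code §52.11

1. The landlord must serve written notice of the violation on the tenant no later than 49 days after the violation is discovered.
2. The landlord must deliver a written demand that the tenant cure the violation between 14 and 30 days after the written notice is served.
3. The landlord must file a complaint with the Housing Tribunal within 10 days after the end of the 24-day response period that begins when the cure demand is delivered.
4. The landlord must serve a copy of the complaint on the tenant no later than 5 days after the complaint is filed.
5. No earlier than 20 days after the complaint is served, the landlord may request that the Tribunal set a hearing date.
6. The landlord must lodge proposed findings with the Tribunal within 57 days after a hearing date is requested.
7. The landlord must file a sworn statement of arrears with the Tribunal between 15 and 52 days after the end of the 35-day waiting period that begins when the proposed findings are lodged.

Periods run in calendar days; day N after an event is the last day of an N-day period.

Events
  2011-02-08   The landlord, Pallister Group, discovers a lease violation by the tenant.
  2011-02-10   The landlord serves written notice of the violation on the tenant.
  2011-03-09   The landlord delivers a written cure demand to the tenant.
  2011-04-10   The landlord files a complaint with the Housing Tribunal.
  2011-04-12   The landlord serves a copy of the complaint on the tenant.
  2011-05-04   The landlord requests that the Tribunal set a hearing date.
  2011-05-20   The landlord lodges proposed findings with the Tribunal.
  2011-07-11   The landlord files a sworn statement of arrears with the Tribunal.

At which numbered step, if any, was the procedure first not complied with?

None — every step was satisfied

(1) due by 2011-02-08 + 49 days = 2011-03-29; done 2011-02-10 — timely.
(2) the permitted window runs from 2011-02-10 + 14 = 2011-02-24 to 2011-02-10 + 30 = 2011-03-12; done 2011-03-09 — within the window.
(3) due by 2011-04-02 + 10 days = 2011-04-12; completed 2011-04-10, before the deadline.
(4) due by 2011-04-10 + 5 days = 2011-04-15; done 2011-04-12 — timely.
(5) permitted from 2011-04-12 + 20 days = 2011-05-02 onward; done 2011-05-04, after the minimum wait.
(6) due by 2011-05-04 + 57 days = 2011-06-30; 2011-05-20 is within that limit.
(7) the permitted window runs from 2011-06-24 + 15 = 2011-07-09 to 2011-06-24 + 52 = 2011-08-15; done 2011-07-11 — within the window.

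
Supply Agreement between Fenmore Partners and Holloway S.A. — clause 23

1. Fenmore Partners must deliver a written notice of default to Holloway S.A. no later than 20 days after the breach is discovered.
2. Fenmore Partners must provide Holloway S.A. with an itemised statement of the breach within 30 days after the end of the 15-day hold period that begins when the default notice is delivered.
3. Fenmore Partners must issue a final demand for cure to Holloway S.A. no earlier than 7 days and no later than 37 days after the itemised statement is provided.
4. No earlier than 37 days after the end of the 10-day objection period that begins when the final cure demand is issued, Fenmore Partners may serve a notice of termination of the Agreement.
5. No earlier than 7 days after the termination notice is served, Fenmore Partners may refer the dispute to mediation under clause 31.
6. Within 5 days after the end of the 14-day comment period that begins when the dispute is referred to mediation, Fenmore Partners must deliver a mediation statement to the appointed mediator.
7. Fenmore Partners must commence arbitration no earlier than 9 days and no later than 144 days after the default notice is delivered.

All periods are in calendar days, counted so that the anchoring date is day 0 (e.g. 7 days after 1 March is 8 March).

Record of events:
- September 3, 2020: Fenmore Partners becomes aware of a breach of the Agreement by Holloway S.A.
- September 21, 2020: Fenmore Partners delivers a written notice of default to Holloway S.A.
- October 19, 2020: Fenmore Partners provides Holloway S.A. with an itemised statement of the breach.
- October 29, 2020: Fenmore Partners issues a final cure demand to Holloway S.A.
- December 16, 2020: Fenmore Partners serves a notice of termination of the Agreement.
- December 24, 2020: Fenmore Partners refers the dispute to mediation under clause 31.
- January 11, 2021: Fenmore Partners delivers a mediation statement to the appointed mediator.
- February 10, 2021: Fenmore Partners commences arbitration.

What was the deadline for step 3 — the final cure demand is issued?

November 25, 2020

Step 3 runs from October 19, 2020, when the itemised statement is provided. The window is 7–37 days after October 19, 2020; it closes on November 25, 2020.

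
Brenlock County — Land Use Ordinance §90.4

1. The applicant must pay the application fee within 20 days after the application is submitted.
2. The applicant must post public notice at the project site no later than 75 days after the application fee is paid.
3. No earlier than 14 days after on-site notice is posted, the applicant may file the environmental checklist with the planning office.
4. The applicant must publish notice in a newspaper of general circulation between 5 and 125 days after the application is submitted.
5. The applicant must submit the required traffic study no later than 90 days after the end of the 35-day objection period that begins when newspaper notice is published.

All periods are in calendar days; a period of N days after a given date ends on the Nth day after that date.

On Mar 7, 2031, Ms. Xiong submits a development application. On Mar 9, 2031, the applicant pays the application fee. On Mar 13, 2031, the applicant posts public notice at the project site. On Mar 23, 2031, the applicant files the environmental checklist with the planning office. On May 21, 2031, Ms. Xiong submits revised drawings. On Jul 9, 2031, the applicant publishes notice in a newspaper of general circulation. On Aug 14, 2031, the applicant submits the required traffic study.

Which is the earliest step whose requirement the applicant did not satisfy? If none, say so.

(1) due by Mar 7, 2031 + 20 days = Mar 27, 2031; done Mar 9, 2031 — timely.
(2) due by Mar 9, 2031 + 75 days = May 23, 2031; done Mar 13, 2031 — timely.
(3) permitted from Mar 13, 2031 + 14 days = Mar 27, 2031 onward; done Mar 23, 2031 — 4 days too early.
No need to go further; step 3 was not satisfied.

Step 3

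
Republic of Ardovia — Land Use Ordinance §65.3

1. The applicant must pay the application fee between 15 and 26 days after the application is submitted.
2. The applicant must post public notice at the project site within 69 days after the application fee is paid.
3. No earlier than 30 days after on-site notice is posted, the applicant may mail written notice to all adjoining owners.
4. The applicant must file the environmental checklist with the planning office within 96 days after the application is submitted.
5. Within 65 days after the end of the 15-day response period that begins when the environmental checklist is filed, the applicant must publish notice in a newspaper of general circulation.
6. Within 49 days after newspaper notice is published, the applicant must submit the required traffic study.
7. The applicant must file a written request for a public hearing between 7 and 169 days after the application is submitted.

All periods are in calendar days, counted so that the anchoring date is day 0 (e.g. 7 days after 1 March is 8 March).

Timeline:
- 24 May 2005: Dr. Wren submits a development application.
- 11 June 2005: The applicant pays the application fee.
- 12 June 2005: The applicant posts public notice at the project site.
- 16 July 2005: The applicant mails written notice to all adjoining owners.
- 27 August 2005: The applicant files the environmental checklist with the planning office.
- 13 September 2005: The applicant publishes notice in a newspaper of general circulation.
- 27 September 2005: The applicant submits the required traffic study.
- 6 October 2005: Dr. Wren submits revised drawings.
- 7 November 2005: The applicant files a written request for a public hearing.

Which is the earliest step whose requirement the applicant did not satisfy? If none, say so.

(1) the permitted window runs from 24 May 2005 + 15 = 8 June 2005 to 24 May 2005 + 26 = 19 June 2005; done 11 June 2005 — within the window.
(2) due by 11 June 2005 + 69 days = 19 August 2005; done 12 June 2005 — timely.
(3) permitted from 12 June 2005 + 30 days = 12 July 2005 onward; done 16 July 2005, after the minimum wait.
(4) due by 24 May 2005 + 96 days = 28 August 2005; done 27 August 2005 — timely.
(5) due by 11 September 2005 + 65 days = 15 November 2005; completed 13 September 2005, before the deadline.
(6) due by 13 September 2005 + 49 days = 1 November 2005; completed 27 September 2005, before the deadline.
(7) the permitted window runs from 24 May 2005 + 7 = 31 May 2005 to 24 May 2005 + 169 = 9 November 2005; 7 November 2005 falls inside that range.

None — every step was satisfied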